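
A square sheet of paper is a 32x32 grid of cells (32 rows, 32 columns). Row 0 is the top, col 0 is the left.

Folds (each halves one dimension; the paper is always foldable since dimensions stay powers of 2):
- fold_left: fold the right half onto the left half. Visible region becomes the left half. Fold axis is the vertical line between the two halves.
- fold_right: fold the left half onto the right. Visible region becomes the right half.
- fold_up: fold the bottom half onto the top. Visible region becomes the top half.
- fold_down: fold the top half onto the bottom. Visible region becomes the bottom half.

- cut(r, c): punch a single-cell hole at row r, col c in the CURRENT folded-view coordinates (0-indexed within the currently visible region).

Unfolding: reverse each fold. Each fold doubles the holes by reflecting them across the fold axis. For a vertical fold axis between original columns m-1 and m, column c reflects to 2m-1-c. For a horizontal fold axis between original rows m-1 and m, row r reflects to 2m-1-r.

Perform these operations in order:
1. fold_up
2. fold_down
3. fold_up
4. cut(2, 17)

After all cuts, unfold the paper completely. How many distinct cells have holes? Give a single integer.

Answer: 8

Derivation:
Op 1 fold_up: fold axis h@16; visible region now rows[0,16) x cols[0,32) = 16x32
Op 2 fold_down: fold axis h@8; visible region now rows[8,16) x cols[0,32) = 8x32
Op 3 fold_up: fold axis h@12; visible region now rows[8,12) x cols[0,32) = 4x32
Op 4 cut(2, 17): punch at orig (10,17); cuts so far [(10, 17)]; region rows[8,12) x cols[0,32) = 4x32
Unfold 1 (reflect across h@12): 2 holes -> [(10, 17), (13, 17)]
Unfold 2 (reflect across h@8): 4 holes -> [(2, 17), (5, 17), (10, 17), (13, 17)]
Unfold 3 (reflect across h@16): 8 holes -> [(2, 17), (5, 17), (10, 17), (13, 17), (18, 17), (21, 17), (26, 17), (29, 17)]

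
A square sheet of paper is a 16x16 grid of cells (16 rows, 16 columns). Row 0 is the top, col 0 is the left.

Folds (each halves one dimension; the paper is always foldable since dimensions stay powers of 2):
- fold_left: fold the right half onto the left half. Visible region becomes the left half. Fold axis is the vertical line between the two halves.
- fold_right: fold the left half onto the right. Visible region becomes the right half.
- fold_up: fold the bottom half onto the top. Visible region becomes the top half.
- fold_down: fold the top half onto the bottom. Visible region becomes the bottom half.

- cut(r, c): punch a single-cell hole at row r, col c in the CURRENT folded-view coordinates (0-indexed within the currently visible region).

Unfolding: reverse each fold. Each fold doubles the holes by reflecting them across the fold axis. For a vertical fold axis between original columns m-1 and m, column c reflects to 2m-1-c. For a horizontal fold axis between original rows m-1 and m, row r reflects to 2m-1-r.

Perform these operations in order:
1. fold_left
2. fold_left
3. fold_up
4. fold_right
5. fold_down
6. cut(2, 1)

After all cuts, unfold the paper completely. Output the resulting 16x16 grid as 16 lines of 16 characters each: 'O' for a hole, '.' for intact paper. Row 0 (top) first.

Op 1 fold_left: fold axis v@8; visible region now rows[0,16) x cols[0,8) = 16x8
Op 2 fold_left: fold axis v@4; visible region now rows[0,16) x cols[0,4) = 16x4
Op 3 fold_up: fold axis h@8; visible region now rows[0,8) x cols[0,4) = 8x4
Op 4 fold_right: fold axis v@2; visible region now rows[0,8) x cols[2,4) = 8x2
Op 5 fold_down: fold axis h@4; visible region now rows[4,8) x cols[2,4) = 4x2
Op 6 cut(2, 1): punch at orig (6,3); cuts so far [(6, 3)]; region rows[4,8) x cols[2,4) = 4x2
Unfold 1 (reflect across h@4): 2 holes -> [(1, 3), (6, 3)]
Unfold 2 (reflect across v@2): 4 holes -> [(1, 0), (1, 3), (6, 0), (6, 3)]
Unfold 3 (reflect across h@8): 8 holes -> [(1, 0), (1, 3), (6, 0), (6, 3), (9, 0), (9, 3), (14, 0), (14, 3)]
Unfold 4 (reflect across v@4): 16 holes -> [(1, 0), (1, 3), (1, 4), (1, 7), (6, 0), (6, 3), (6, 4), (6, 7), (9, 0), (9, 3), (9, 4), (9, 7), (14, 0), (14, 3), (14, 4), (14, 7)]
Unfold 5 (reflect across v@8): 32 holes -> [(1, 0), (1, 3), (1, 4), (1, 7), (1, 8), (1, 11), (1, 12), (1, 15), (6, 0), (6, 3), (6, 4), (6, 7), (6, 8), (6, 11), (6, 12), (6, 15), (9, 0), (9, 3), (9, 4), (9, 7), (9, 8), (9, 11), (9, 12), (9, 15), (14, 0), (14, 3), (14, 4), (14, 7), (14, 8), (14, 11), (14, 12), (14, 15)]

Answer: ................
O..OO..OO..OO..O
................
................
................
................
O..OO..OO..OO..O
................
................
O..OO..OO..OO..O
................
................
................
................
O..OO..OO..OO..O
................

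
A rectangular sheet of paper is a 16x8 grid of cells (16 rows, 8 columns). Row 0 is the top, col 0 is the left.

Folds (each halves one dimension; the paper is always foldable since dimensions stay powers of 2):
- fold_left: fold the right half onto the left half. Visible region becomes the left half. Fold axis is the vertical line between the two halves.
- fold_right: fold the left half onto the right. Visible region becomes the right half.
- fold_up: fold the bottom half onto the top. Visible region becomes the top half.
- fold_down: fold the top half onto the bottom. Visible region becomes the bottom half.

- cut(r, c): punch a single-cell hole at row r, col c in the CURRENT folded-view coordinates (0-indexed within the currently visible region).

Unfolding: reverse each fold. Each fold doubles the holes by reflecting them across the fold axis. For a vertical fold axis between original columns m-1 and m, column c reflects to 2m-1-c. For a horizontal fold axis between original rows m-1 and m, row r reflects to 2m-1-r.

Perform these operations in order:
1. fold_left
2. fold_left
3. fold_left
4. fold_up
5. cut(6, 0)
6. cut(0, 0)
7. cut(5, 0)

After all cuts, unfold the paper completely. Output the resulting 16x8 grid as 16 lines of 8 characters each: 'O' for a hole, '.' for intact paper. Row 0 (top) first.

Answer: OOOOOOOO
........
........
........
........
OOOOOOOO
OOOOOOOO
........
........
OOOOOOOO
OOOOOOOO
........
........
........
........
OOOOOOOO

Derivation:
Op 1 fold_left: fold axis v@4; visible region now rows[0,16) x cols[0,4) = 16x4
Op 2 fold_left: fold axis v@2; visible region now rows[0,16) x cols[0,2) = 16x2
Op 3 fold_left: fold axis v@1; visible region now rows[0,16) x cols[0,1) = 16x1
Op 4 fold_up: fold axis h@8; visible region now rows[0,8) x cols[0,1) = 8x1
Op 5 cut(6, 0): punch at orig (6,0); cuts so far [(6, 0)]; region rows[0,8) x cols[0,1) = 8x1
Op 6 cut(0, 0): punch at orig (0,0); cuts so far [(0, 0), (6, 0)]; region rows[0,8) x cols[0,1) = 8x1
Op 7 cut(5, 0): punch at orig (5,0); cuts so far [(0, 0), (5, 0), (6, 0)]; region rows[0,8) x cols[0,1) = 8x1
Unfold 1 (reflect across h@8): 6 holes -> [(0, 0), (5, 0), (6, 0), (9, 0), (10, 0), (15, 0)]
Unfold 2 (reflect across v@1): 12 holes -> [(0, 0), (0, 1), (5, 0), (5, 1), (6, 0), (6, 1), (9, 0), (9, 1), (10, 0), (10, 1), (15, 0), (15, 1)]
Unfold 3 (reflect across v@2): 24 holes -> [(0, 0), (0, 1), (0, 2), (0, 3), (5, 0), (5, 1), (5, 2), (5, 3), (6, 0), (6, 1), (6, 2), (6, 3), (9, 0), (9, 1), (9, 2), (9, 3), (10, 0), (10, 1), (10, 2), (10, 3), (15, 0), (15, 1), (15, 2), (15, 3)]
Unfold 4 (reflect across v@4): 48 holes -> [(0, 0), (0, 1), (0, 2), (0, 3), (0, 4), (0, 5), (0, 6), (0, 7), (5, 0), (5, 1), (5, 2), (5, 3), (5, 4), (5, 5), (5, 6), (5, 7), (6, 0), (6, 1), (6, 2), (6, 3), (6, 4), (6, 5), (6, 6), (6, 7), (9, 0), (9, 1), (9, 2), (9, 3), (9, 4), (9, 5), (9, 6), (9, 7), (10, 0), (10, 1), (10, 2), (10, 3), (10, 4), (10, 5), (10, 6), (10, 7), (15, 0), (15, 1), (15, 2), (15, 3), (15, 4), (15, 5), (15, 6), (15, 7)]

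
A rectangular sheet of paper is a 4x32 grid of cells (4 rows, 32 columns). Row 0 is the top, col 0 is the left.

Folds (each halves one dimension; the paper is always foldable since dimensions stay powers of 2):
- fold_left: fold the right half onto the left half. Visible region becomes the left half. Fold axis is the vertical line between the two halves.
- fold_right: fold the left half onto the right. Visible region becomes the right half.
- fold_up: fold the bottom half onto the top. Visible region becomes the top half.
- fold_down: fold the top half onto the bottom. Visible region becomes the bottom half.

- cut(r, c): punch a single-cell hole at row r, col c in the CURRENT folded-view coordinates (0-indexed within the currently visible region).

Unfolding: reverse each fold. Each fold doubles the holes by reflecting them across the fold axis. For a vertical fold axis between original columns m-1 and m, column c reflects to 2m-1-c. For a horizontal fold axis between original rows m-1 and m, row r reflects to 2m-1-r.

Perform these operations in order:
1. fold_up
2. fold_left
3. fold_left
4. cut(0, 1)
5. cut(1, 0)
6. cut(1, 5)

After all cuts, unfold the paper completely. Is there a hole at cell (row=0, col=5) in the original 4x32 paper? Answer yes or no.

Answer: no

Derivation:
Op 1 fold_up: fold axis h@2; visible region now rows[0,2) x cols[0,32) = 2x32
Op 2 fold_left: fold axis v@16; visible region now rows[0,2) x cols[0,16) = 2x16
Op 3 fold_left: fold axis v@8; visible region now rows[0,2) x cols[0,8) = 2x8
Op 4 cut(0, 1): punch at orig (0,1); cuts so far [(0, 1)]; region rows[0,2) x cols[0,8) = 2x8
Op 5 cut(1, 0): punch at orig (1,0); cuts so far [(0, 1), (1, 0)]; region rows[0,2) x cols[0,8) = 2x8
Op 6 cut(1, 5): punch at orig (1,5); cuts so far [(0, 1), (1, 0), (1, 5)]; region rows[0,2) x cols[0,8) = 2x8
Unfold 1 (reflect across v@8): 6 holes -> [(0, 1), (0, 14), (1, 0), (1, 5), (1, 10), (1, 15)]
Unfold 2 (reflect across v@16): 12 holes -> [(0, 1), (0, 14), (0, 17), (0, 30), (1, 0), (1, 5), (1, 10), (1, 15), (1, 16), (1, 21), (1, 26), (1, 31)]
Unfold 3 (reflect across h@2): 24 holes -> [(0, 1), (0, 14), (0, 17), (0, 30), (1, 0), (1, 5), (1, 10), (1, 15), (1, 16), (1, 21), (1, 26), (1, 31), (2, 0), (2, 5), (2, 10), (2, 15), (2, 16), (2, 21), (2, 26), (2, 31), (3, 1), (3, 14), (3, 17), (3, 30)]
Holes: [(0, 1), (0, 14), (0, 17), (0, 30), (1, 0), (1, 5), (1, 10), (1, 15), (1, 16), (1, 21), (1, 26), (1, 31), (2, 0), (2, 5), (2, 10), (2, 15), (2, 16), (2, 21), (2, 26), (2, 31), (3, 1), (3, 14), (3, 17), (3, 30)]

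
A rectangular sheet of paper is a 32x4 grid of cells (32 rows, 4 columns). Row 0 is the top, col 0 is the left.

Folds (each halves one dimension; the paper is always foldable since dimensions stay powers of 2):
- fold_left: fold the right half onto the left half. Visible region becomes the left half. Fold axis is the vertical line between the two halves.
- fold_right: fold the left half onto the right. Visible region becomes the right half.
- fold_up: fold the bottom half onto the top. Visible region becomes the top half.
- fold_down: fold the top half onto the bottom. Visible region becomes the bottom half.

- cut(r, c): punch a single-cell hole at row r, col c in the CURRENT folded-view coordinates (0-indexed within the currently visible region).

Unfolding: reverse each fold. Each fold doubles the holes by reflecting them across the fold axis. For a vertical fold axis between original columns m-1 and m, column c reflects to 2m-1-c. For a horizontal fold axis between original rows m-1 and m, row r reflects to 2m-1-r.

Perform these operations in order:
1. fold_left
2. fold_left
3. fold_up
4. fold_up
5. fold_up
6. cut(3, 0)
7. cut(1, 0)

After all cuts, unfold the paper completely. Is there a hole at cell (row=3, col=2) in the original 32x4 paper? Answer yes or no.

Op 1 fold_left: fold axis v@2; visible region now rows[0,32) x cols[0,2) = 32x2
Op 2 fold_left: fold axis v@1; visible region now rows[0,32) x cols[0,1) = 32x1
Op 3 fold_up: fold axis h@16; visible region now rows[0,16) x cols[0,1) = 16x1
Op 4 fold_up: fold axis h@8; visible region now rows[0,8) x cols[0,1) = 8x1
Op 5 fold_up: fold axis h@4; visible region now rows[0,4) x cols[0,1) = 4x1
Op 6 cut(3, 0): punch at orig (3,0); cuts so far [(3, 0)]; region rows[0,4) x cols[0,1) = 4x1
Op 7 cut(1, 0): punch at orig (1,0); cuts so far [(1, 0), (3, 0)]; region rows[0,4) x cols[0,1) = 4x1
Unfold 1 (reflect across h@4): 4 holes -> [(1, 0), (3, 0), (4, 0), (6, 0)]
Unfold 2 (reflect across h@8): 8 holes -> [(1, 0), (3, 0), (4, 0), (6, 0), (9, 0), (11, 0), (12, 0), (14, 0)]
Unfold 3 (reflect across h@16): 16 holes -> [(1, 0), (3, 0), (4, 0), (6, 0), (9, 0), (11, 0), (12, 0), (14, 0), (17, 0), (19, 0), (20, 0), (22, 0), (25, 0), (27, 0), (28, 0), (30, 0)]
Unfold 4 (reflect across v@1): 32 holes -> [(1, 0), (1, 1), (3, 0), (3, 1), (4, 0), (4, 1), (6, 0), (6, 1), (9, 0), (9, 1), (11, 0), (11, 1), (12, 0), (12, 1), (14, 0), (14, 1), (17, 0), (17, 1), (19, 0), (19, 1), (20, 0), (20, 1), (22, 0), (22, 1), (25, 0), (25, 1), (27, 0), (27, 1), (28, 0), (28, 1), (30, 0), (30, 1)]
Unfold 5 (reflect across v@2): 64 holes -> [(1, 0), (1, 1), (1, 2), (1, 3), (3, 0), (3, 1), (3, 2), (3, 3), (4, 0), (4, 1), (4, 2), (4, 3), (6, 0), (6, 1), (6, 2), (6, 3), (9, 0), (9, 1), (9, 2), (9, 3), (11, 0), (11, 1), (11, 2), (11, 3), (12, 0), (12, 1), (12, 2), (12, 3), (14, 0), (14, 1), (14, 2), (14, 3), (17, 0), (17, 1), (17, 2), (17, 3), (19, 0), (19, 1), (19, 2), (19, 3), (20, 0), (20, 1), (20, 2), (20, 3), (22, 0), (22, 1), (22, 2), (22, 3), (25, 0), (25, 1), (25, 2), (25, 3), (27, 0), (27, 1), (27, 2), (27, 3), (28, 0), (28, 1), (28, 2), (28, 3), (30, 0), (30, 1), (30, 2), (30, 3)]
Holes: [(1, 0), (1, 1), (1, 2), (1, 3), (3, 0), (3, 1), (3, 2), (3, 3), (4, 0), (4, 1), (4, 2), (4, 3), (6, 0), (6, 1), (6, 2), (6, 3), (9, 0), (9, 1), (9, 2), (9, 3), (11, 0), (11, 1), (11, 2), (11, 3), (12, 0), (12, 1), (12, 2), (12, 3), (14, 0), (14, 1), (14, 2), (14, 3), (17, 0), (17, 1), (17, 2), (17, 3), (19, 0), (19, 1), (19, 2), (19, 3), (20, 0), (20, 1), (20, 2), (20, 3), (22, 0), (22, 1), (22, 2), (22, 3), (25, 0), (25, 1), (25, 2), (25, 3), (27, 0), (27, 1), (27, 2), (27, 3), (28, 0), (28, 1), (28, 2), (28, 3), (30, 0), (30, 1), (30, 2), (30, 3)]

Answer: yes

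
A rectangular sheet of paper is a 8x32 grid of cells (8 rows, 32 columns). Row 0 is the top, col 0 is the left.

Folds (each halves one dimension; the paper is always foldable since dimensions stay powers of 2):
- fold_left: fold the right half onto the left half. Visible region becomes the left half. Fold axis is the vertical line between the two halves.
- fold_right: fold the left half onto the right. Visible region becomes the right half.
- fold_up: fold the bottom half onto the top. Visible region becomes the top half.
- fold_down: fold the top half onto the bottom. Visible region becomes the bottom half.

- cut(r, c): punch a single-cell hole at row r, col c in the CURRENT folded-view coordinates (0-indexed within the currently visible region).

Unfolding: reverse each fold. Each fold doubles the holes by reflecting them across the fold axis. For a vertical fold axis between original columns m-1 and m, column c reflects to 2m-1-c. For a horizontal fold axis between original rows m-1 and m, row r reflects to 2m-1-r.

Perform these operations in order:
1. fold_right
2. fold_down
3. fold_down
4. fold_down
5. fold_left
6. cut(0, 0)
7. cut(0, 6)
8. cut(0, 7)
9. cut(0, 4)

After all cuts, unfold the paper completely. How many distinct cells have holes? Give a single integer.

Op 1 fold_right: fold axis v@16; visible region now rows[0,8) x cols[16,32) = 8x16
Op 2 fold_down: fold axis h@4; visible region now rows[4,8) x cols[16,32) = 4x16
Op 3 fold_down: fold axis h@6; visible region now rows[6,8) x cols[16,32) = 2x16
Op 4 fold_down: fold axis h@7; visible region now rows[7,8) x cols[16,32) = 1x16
Op 5 fold_left: fold axis v@24; visible region now rows[7,8) x cols[16,24) = 1x8
Op 6 cut(0, 0): punch at orig (7,16); cuts so far [(7, 16)]; region rows[7,8) x cols[16,24) = 1x8
Op 7 cut(0, 6): punch at orig (7,22); cuts so far [(7, 16), (7, 22)]; region rows[7,8) x cols[16,24) = 1x8
Op 8 cut(0, 7): punch at orig (7,23); cuts so far [(7, 16), (7, 22), (7, 23)]; region rows[7,8) x cols[16,24) = 1x8
Op 9 cut(0, 4): punch at orig (7,20); cuts so far [(7, 16), (7, 20), (7, 22), (7, 23)]; region rows[7,8) x cols[16,24) = 1x8
Unfold 1 (reflect across v@24): 8 holes -> [(7, 16), (7, 20), (7, 22), (7, 23), (7, 24), (7, 25), (7, 27), (7, 31)]
Unfold 2 (reflect across h@7): 16 holes -> [(6, 16), (6, 20), (6, 22), (6, 23), (6, 24), (6, 25), (6, 27), (6, 31), (7, 16), (7, 20), (7, 22), (7, 23), (7, 24), (7, 25), (7, 27), (7, 31)]
Unfold 3 (reflect across h@6): 32 holes -> [(4, 16), (4, 20), (4, 22), (4, 23), (4, 24), (4, 25), (4, 27), (4, 31), (5, 16), (5, 20), (5, 22), (5, 23), (5, 24), (5, 25), (5, 27), (5, 31), (6, 16), (6, 20), (6, 22), (6, 23), (6, 24), (6, 25), (6, 27), (6, 31), (7, 16), (7, 20), (7, 22), (7, 23), (7, 24), (7, 25), (7, 27), (7, 31)]
Unfold 4 (reflect across h@4): 64 holes -> [(0, 16), (0, 20), (0, 22), (0, 23), (0, 24), (0, 25), (0, 27), (0, 31), (1, 16), (1, 20), (1, 22), (1, 23), (1, 24), (1, 25), (1, 27), (1, 31), (2, 16), (2, 20), (2, 22), (2, 23), (2, 24), (2, 25), (2, 27), (2, 31), (3, 16), (3, 20), (3, 22), (3, 23), (3, 24), (3, 25), (3, 27), (3, 31), (4, 16), (4, 20), (4, 22), (4, 23), (4, 24), (4, 25), (4, 27), (4, 31), (5, 16), (5, 20), (5, 22), (5, 23), (5, 24), (5, 25), (5, 27), (5, 31), (6, 16), (6, 20), (6, 22), (6, 23), (6, 24), (6, 25), (6, 27), (6, 31), (7, 16), (7, 20), (7, 22), (7, 23), (7, 24), (7, 25), (7, 27), (7, 31)]
Unfold 5 (reflect across v@16): 128 holes -> [(0, 0), (0, 4), (0, 6), (0, 7), (0, 8), (0, 9), (0, 11), (0, 15), (0, 16), (0, 20), (0, 22), (0, 23), (0, 24), (0, 25), (0, 27), (0, 31), (1, 0), (1, 4), (1, 6), (1, 7), (1, 8), (1, 9), (1, 11), (1, 15), (1, 16), (1, 20), (1, 22), (1, 23), (1, 24), (1, 25), (1, 27), (1, 31), (2, 0), (2, 4), (2, 6), (2, 7), (2, 8), (2, 9), (2, 11), (2, 15), (2, 16), (2, 20), (2, 22), (2, 23), (2, 24), (2, 25), (2, 27), (2, 31), (3, 0), (3, 4), (3, 6), (3, 7), (3, 8), (3, 9), (3, 11), (3, 15), (3, 16), (3, 20), (3, 22), (3, 23), (3, 24), (3, 25), (3, 27), (3, 31), (4, 0), (4, 4), (4, 6), (4, 7), (4, 8), (4, 9), (4, 11), (4, 15), (4, 16), (4, 20), (4, 22), (4, 23), (4, 24), (4, 25), (4, 27), (4, 31), (5, 0), (5, 4), (5, 6), (5, 7), (5, 8), (5, 9), (5, 11), (5, 15), (5, 16), (5, 20), (5, 22), (5, 23), (5, 24), (5, 25), (5, 27), (5, 31), (6, 0), (6, 4), (6, 6), (6, 7), (6, 8), (6, 9), (6, 11), (6, 15), (6, 16), (6, 20), (6, 22), (6, 23), (6, 24), (6, 25), (6, 27), (6, 31), (7, 0), (7, 4), (7, 6), (7, 7), (7, 8), (7, 9), (7, 11), (7, 15), (7, 16), (7, 20), (7, 22), (7, 23), (7, 24), (7, 25), (7, 27), (7, 31)]

Answer: 128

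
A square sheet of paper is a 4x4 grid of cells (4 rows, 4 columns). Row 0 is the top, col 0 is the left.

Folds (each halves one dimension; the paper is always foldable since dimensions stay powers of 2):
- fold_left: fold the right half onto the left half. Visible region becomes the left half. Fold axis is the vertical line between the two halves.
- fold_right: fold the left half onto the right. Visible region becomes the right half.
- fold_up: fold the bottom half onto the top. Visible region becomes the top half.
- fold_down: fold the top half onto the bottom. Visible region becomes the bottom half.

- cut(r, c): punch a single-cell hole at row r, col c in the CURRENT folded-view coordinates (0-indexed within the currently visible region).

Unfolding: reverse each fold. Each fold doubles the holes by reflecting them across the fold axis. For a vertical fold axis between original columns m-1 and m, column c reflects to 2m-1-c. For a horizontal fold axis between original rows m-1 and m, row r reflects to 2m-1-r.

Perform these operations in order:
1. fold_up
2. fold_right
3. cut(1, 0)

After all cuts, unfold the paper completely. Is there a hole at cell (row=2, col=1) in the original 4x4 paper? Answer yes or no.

Op 1 fold_up: fold axis h@2; visible region now rows[0,2) x cols[0,4) = 2x4
Op 2 fold_right: fold axis v@2; visible region now rows[0,2) x cols[2,4) = 2x2
Op 3 cut(1, 0): punch at orig (1,2); cuts so far [(1, 2)]; region rows[0,2) x cols[2,4) = 2x2
Unfold 1 (reflect across v@2): 2 holes -> [(1, 1), (1, 2)]
Unfold 2 (reflect across h@2): 4 holes -> [(1, 1), (1, 2), (2, 1), (2, 2)]
Holes: [(1, 1), (1, 2), (2, 1), (2, 2)]

Answer: yes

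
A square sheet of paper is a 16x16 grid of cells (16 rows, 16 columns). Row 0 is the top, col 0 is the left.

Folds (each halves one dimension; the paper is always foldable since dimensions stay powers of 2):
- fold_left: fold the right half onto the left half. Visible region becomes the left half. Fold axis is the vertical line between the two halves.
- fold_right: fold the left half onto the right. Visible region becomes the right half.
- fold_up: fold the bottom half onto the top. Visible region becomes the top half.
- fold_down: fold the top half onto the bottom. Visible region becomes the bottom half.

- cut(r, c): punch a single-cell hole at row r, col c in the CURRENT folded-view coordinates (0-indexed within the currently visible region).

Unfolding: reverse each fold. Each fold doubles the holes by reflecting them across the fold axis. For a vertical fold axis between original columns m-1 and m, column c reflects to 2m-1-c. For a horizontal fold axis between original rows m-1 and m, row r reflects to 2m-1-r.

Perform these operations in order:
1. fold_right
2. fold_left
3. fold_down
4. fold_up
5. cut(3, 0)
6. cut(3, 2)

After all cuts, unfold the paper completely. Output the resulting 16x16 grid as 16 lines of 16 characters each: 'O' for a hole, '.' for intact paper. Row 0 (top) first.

Op 1 fold_right: fold axis v@8; visible region now rows[0,16) x cols[8,16) = 16x8
Op 2 fold_left: fold axis v@12; visible region now rows[0,16) x cols[8,12) = 16x4
Op 3 fold_down: fold axis h@8; visible region now rows[8,16) x cols[8,12) = 8x4
Op 4 fold_up: fold axis h@12; visible region now rows[8,12) x cols[8,12) = 4x4
Op 5 cut(3, 0): punch at orig (11,8); cuts so far [(11, 8)]; region rows[8,12) x cols[8,12) = 4x4
Op 6 cut(3, 2): punch at orig (11,10); cuts so far [(11, 8), (11, 10)]; region rows[8,12) x cols[8,12) = 4x4
Unfold 1 (reflect across h@12): 4 holes -> [(11, 8), (11, 10), (12, 8), (12, 10)]
Unfold 2 (reflect across h@8): 8 holes -> [(3, 8), (3, 10), (4, 8), (4, 10), (11, 8), (11, 10), (12, 8), (12, 10)]
Unfold 3 (reflect across v@12): 16 holes -> [(3, 8), (3, 10), (3, 13), (3, 15), (4, 8), (4, 10), (4, 13), (4, 15), (11, 8), (11, 10), (11, 13), (11, 15), (12, 8), (12, 10), (12, 13), (12, 15)]
Unfold 4 (reflect across v@8): 32 holes -> [(3, 0), (3, 2), (3, 5), (3, 7), (3, 8), (3, 10), (3, 13), (3, 15), (4, 0), (4, 2), (4, 5), (4, 7), (4, 8), (4, 10), (4, 13), (4, 15), (11, 0), (11, 2), (11, 5), (11, 7), (11, 8), (11, 10), (11, 13), (11, 15), (12, 0), (12, 2), (12, 5), (12, 7), (12, 8), (12, 10), (12, 13), (12, 15)]

Answer: ................
................
................
O.O..O.OO.O..O.O
O.O..O.OO.O..O.O
................
................
................
................
................
................
O.O..O.OO.O..O.O
O.O..O.OO.O..O.O
................
................
................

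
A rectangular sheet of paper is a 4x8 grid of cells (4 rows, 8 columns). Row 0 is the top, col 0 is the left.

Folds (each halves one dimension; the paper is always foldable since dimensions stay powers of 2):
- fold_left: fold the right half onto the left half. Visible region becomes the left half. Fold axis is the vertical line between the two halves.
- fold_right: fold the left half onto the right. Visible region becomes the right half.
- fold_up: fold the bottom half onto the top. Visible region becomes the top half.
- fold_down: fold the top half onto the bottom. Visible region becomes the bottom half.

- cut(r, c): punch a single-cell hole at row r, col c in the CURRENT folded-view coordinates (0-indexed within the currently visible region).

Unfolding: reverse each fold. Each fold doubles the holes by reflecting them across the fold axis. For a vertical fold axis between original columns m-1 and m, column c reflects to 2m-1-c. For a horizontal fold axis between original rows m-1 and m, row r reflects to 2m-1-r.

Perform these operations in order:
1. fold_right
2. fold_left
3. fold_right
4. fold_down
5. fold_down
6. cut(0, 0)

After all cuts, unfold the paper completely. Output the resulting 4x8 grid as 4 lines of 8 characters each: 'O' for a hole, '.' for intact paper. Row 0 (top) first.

Op 1 fold_right: fold axis v@4; visible region now rows[0,4) x cols[4,8) = 4x4
Op 2 fold_left: fold axis v@6; visible region now rows[0,4) x cols[4,6) = 4x2
Op 3 fold_right: fold axis v@5; visible region now rows[0,4) x cols[5,6) = 4x1
Op 4 fold_down: fold axis h@2; visible region now rows[2,4) x cols[5,6) = 2x1
Op 5 fold_down: fold axis h@3; visible region now rows[3,4) x cols[5,6) = 1x1
Op 6 cut(0, 0): punch at orig (3,5); cuts so far [(3, 5)]; region rows[3,4) x cols[5,6) = 1x1
Unfold 1 (reflect across h@3): 2 holes -> [(2, 5), (3, 5)]
Unfold 2 (reflect across h@2): 4 holes -> [(0, 5), (1, 5), (2, 5), (3, 5)]
Unfold 3 (reflect across v@5): 8 holes -> [(0, 4), (0, 5), (1, 4), (1, 5), (2, 4), (2, 5), (3, 4), (3, 5)]
Unfold 4 (reflect across v@6): 16 holes -> [(0, 4), (0, 5), (0, 6), (0, 7), (1, 4), (1, 5), (1, 6), (1, 7), (2, 4), (2, 5), (2, 6), (2, 7), (3, 4), (3, 5), (3, 6), (3, 7)]
Unfold 5 (reflect across v@4): 32 holes -> [(0, 0), (0, 1), (0, 2), (0, 3), (0, 4), (0, 5), (0, 6), (0, 7), (1, 0), (1, 1), (1, 2), (1, 3), (1, 4), (1, 5), (1, 6), (1, 7), (2, 0), (2, 1), (2, 2), (2, 3), (2, 4), (2, 5), (2, 6), (2, 7), (3, 0), (3, 1), (3, 2), (3, 3), (3, 4), (3, 5), (3, 6), (3, 7)]

Answer: OOOOOOOO
OOOOOOOO
OOOOOOOO
OOOOOOOO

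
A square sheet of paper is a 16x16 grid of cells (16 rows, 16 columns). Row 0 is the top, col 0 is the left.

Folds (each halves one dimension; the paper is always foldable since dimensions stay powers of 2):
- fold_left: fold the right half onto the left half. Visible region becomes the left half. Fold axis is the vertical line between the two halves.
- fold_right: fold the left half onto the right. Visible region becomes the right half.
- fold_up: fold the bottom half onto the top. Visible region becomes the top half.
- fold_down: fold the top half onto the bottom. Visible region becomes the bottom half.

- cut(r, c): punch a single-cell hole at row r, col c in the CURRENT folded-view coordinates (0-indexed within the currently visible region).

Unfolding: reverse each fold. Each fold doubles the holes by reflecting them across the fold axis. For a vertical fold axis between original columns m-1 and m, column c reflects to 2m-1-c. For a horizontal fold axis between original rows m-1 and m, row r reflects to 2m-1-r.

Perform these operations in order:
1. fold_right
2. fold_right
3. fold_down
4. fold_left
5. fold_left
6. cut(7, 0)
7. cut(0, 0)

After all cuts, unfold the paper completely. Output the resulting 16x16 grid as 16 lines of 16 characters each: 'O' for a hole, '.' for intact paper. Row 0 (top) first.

Answer: OOOOOOOOOOOOOOOO
................
................
................
................
................
................
OOOOOOOOOOOOOOOO
OOOOOOOOOOOOOOOO
................
................
................
................
................
................
OOOOOOOOOOOOOOOO

Derivation:
Op 1 fold_right: fold axis v@8; visible region now rows[0,16) x cols[8,16) = 16x8
Op 2 fold_right: fold axis v@12; visible region now rows[0,16) x cols[12,16) = 16x4
Op 3 fold_down: fold axis h@8; visible region now rows[8,16) x cols[12,16) = 8x4
Op 4 fold_left: fold axis v@14; visible region now rows[8,16) x cols[12,14) = 8x2
Op 5 fold_left: fold axis v@13; visible region now rows[8,16) x cols[12,13) = 8x1
Op 6 cut(7, 0): punch at orig (15,12); cuts so far [(15, 12)]; region rows[8,16) x cols[12,13) = 8x1
Op 7 cut(0, 0): punch at orig (8,12); cuts so far [(8, 12), (15, 12)]; region rows[8,16) x cols[12,13) = 8x1
Unfold 1 (reflect across v@13): 4 holes -> [(8, 12), (8, 13), (15, 12), (15, 13)]
Unfold 2 (reflect across v@14): 8 holes -> [(8, 12), (8, 13), (8, 14), (8, 15), (15, 12), (15, 13), (15, 14), (15, 15)]
Unfold 3 (reflect across h@8): 16 holes -> [(0, 12), (0, 13), (0, 14), (0, 15), (7, 12), (7, 13), (7, 14), (7, 15), (8, 12), (8, 13), (8, 14), (8, 15), (15, 12), (15, 13), (15, 14), (15, 15)]
Unfold 4 (reflect across v@12): 32 holes -> [(0, 8), (0, 9), (0, 10), (0, 11), (0, 12), (0, 13), (0, 14), (0, 15), (7, 8), (7, 9), (7, 10), (7, 11), (7, 12), (7, 13), (7, 14), (7, 15), (8, 8), (8, 9), (8, 10), (8, 11), (8, 12), (8, 13), (8, 14), (8, 15), (15, 8), (15, 9), (15, 10), (15, 11), (15, 12), (15, 13), (15, 14), (15, 15)]
Unfold 5 (reflect across v@8): 64 holes -> [(0, 0), (0, 1), (0, 2), (0, 3), (0, 4), (0, 5), (0, 6), (0, 7), (0, 8), (0, 9), (0, 10), (0, 11), (0, 12), (0, 13), (0, 14), (0, 15), (7, 0), (7, 1), (7, 2), (7, 3), (7, 4), (7, 5), (7, 6), (7, 7), (7, 8), (7, 9), (7, 10), (7, 11), (7, 12), (7, 13), (7, 14), (7, 15), (8, 0), (8, 1), (8, 2), (8, 3), (8, 4), (8, 5), (8, 6), (8, 7), (8, 8), (8, 9), (8, 10), (8, 11), (8, 12), (8, 13), (8, 14), (8, 15), (15, 0), (15, 1), (15, 2), (15, 3), (15, 4), (15, 5), (15, 6), (15, 7), (15, 8), (15, 9), (15, 10), (15, 11), (15, 12), (15, 13), (15, 14), (15, 15)]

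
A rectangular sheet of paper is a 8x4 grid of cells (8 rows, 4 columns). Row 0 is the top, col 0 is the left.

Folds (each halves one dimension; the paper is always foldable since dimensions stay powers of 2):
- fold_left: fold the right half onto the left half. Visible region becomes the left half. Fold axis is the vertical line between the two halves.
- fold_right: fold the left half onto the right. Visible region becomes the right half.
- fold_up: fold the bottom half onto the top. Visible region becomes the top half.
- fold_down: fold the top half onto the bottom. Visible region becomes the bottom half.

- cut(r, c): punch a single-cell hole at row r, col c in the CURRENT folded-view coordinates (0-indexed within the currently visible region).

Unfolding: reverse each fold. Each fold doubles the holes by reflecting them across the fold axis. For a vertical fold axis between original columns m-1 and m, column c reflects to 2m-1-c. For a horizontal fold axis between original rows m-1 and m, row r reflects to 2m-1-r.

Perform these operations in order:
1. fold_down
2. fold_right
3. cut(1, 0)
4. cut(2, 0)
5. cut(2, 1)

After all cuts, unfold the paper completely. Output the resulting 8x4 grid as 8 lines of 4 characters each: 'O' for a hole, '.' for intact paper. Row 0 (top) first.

Answer: ....
OOOO
.OO.
....
....
.OO.
OOOO
....

Derivation:
Op 1 fold_down: fold axis h@4; visible region now rows[4,8) x cols[0,4) = 4x4
Op 2 fold_right: fold axis v@2; visible region now rows[4,8) x cols[2,4) = 4x2
Op 3 cut(1, 0): punch at orig (5,2); cuts so far [(5, 2)]; region rows[4,8) x cols[2,4) = 4x2
Op 4 cut(2, 0): punch at orig (6,2); cuts so far [(5, 2), (6, 2)]; region rows[4,8) x cols[2,4) = 4x2
Op 5 cut(2, 1): punch at orig (6,3); cuts so far [(5, 2), (6, 2), (6, 3)]; region rows[4,8) x cols[2,4) = 4x2
Unfold 1 (reflect across v@2): 6 holes -> [(5, 1), (5, 2), (6, 0), (6, 1), (6, 2), (6, 3)]
Unfold 2 (reflect across h@4): 12 holes -> [(1, 0), (1, 1), (1, 2), (1, 3), (2, 1), (2, 2), (5, 1), (5, 2), (6, 0), (6, 1), (6, 2), (6, 3)]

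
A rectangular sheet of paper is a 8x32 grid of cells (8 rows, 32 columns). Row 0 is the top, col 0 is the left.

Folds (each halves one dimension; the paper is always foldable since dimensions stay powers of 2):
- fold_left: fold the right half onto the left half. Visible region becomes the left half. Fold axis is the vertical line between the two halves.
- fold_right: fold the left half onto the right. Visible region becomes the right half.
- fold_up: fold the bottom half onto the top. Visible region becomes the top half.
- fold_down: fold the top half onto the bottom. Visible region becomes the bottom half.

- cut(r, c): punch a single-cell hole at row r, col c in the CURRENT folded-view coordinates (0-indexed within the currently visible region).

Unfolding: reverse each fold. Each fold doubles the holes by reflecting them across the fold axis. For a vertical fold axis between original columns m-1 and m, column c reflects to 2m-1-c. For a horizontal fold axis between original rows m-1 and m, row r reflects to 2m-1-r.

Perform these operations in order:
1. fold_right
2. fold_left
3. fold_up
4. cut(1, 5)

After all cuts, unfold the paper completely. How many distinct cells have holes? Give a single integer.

Answer: 8

Derivation:
Op 1 fold_right: fold axis v@16; visible region now rows[0,8) x cols[16,32) = 8x16
Op 2 fold_left: fold axis v@24; visible region now rows[0,8) x cols[16,24) = 8x8
Op 3 fold_up: fold axis h@4; visible region now rows[0,4) x cols[16,24) = 4x8
Op 4 cut(1, 5): punch at orig (1,21); cuts so far [(1, 21)]; region rows[0,4) x cols[16,24) = 4x8
Unfold 1 (reflect across h@4): 2 holes -> [(1, 21), (6, 21)]
Unfold 2 (reflect across v@24): 4 holes -> [(1, 21), (1, 26), (6, 21), (6, 26)]
Unfold 3 (reflect across v@16): 8 holes -> [(1, 5), (1, 10), (1, 21), (1, 26), (6, 5), (6, 10), (6, 21), (6, 26)]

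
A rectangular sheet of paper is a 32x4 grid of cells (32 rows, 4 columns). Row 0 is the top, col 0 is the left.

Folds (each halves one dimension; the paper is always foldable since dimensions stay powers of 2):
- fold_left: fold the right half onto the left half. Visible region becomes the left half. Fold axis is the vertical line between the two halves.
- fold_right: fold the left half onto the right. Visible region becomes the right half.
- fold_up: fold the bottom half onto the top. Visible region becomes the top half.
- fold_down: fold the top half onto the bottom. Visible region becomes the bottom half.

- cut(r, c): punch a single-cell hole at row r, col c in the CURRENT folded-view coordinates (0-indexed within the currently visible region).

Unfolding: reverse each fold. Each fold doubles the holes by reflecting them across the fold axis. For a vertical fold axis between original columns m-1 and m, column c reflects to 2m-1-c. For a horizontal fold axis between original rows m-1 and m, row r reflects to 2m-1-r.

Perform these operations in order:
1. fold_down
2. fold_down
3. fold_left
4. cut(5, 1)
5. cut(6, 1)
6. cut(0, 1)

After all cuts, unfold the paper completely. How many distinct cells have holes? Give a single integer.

Op 1 fold_down: fold axis h@16; visible region now rows[16,32) x cols[0,4) = 16x4
Op 2 fold_down: fold axis h@24; visible region now rows[24,32) x cols[0,4) = 8x4
Op 3 fold_left: fold axis v@2; visible region now rows[24,32) x cols[0,2) = 8x2
Op 4 cut(5, 1): punch at orig (29,1); cuts so far [(29, 1)]; region rows[24,32) x cols[0,2) = 8x2
Op 5 cut(6, 1): punch at orig (30,1); cuts so far [(29, 1), (30, 1)]; region rows[24,32) x cols[0,2) = 8x2
Op 6 cut(0, 1): punch at orig (24,1); cuts so far [(24, 1), (29, 1), (30, 1)]; region rows[24,32) x cols[0,2) = 8x2
Unfold 1 (reflect across v@2): 6 holes -> [(24, 1), (24, 2), (29, 1), (29, 2), (30, 1), (30, 2)]
Unfold 2 (reflect across h@24): 12 holes -> [(17, 1), (17, 2), (18, 1), (18, 2), (23, 1), (23, 2), (24, 1), (24, 2), (29, 1), (29, 2), (30, 1), (30, 2)]
Unfold 3 (reflect across h@16): 24 holes -> [(1, 1), (1, 2), (2, 1), (2, 2), (7, 1), (7, 2), (8, 1), (8, 2), (13, 1), (13, 2), (14, 1), (14, 2), (17, 1), (17, 2), (18, 1), (18, 2), (23, 1), (23, 2), (24, 1), (24, 2), (29, 1), (29, 2), (30, 1), (30, 2)]

Answer: 24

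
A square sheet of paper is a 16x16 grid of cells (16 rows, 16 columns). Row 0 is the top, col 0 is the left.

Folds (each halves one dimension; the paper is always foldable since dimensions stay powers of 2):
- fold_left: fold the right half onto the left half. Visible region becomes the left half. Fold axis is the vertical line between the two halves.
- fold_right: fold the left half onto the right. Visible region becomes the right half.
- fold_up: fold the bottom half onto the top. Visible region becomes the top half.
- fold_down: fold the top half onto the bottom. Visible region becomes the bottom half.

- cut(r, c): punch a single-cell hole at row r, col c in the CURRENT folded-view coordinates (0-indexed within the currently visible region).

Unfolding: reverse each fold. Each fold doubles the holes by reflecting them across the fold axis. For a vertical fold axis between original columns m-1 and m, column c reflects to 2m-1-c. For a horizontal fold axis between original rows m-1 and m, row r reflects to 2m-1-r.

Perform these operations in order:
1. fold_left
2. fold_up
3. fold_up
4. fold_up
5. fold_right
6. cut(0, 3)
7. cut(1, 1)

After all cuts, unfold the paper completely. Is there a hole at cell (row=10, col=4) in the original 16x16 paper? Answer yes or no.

Op 1 fold_left: fold axis v@8; visible region now rows[0,16) x cols[0,8) = 16x8
Op 2 fold_up: fold axis h@8; visible region now rows[0,8) x cols[0,8) = 8x8
Op 3 fold_up: fold axis h@4; visible region now rows[0,4) x cols[0,8) = 4x8
Op 4 fold_up: fold axis h@2; visible region now rows[0,2) x cols[0,8) = 2x8
Op 5 fold_right: fold axis v@4; visible region now rows[0,2) x cols[4,8) = 2x4
Op 6 cut(0, 3): punch at orig (0,7); cuts so far [(0, 7)]; region rows[0,2) x cols[4,8) = 2x4
Op 7 cut(1, 1): punch at orig (1,5); cuts so far [(0, 7), (1, 5)]; region rows[0,2) x cols[4,8) = 2x4
Unfold 1 (reflect across v@4): 4 holes -> [(0, 0), (0, 7), (1, 2), (1, 5)]
Unfold 2 (reflect across h@2): 8 holes -> [(0, 0), (0, 7), (1, 2), (1, 5), (2, 2), (2, 5), (3, 0), (3, 7)]
Unfold 3 (reflect across h@4): 16 holes -> [(0, 0), (0, 7), (1, 2), (1, 5), (2, 2), (2, 5), (3, 0), (3, 7), (4, 0), (4, 7), (5, 2), (5, 5), (6, 2), (6, 5), (7, 0), (7, 7)]
Unfold 4 (reflect across h@8): 32 holes -> [(0, 0), (0, 7), (1, 2), (1, 5), (2, 2), (2, 5), (3, 0), (3, 7), (4, 0), (4, 7), (5, 2), (5, 5), (6, 2), (6, 5), (7, 0), (7, 7), (8, 0), (8, 7), (9, 2), (9, 5), (10, 2), (10, 5), (11, 0), (11, 7), (12, 0), (12, 7), (13, 2), (13, 5), (14, 2), (14, 5), (15, 0), (15, 7)]
Unfold 5 (reflect across v@8): 64 holes -> [(0, 0), (0, 7), (0, 8), (0, 15), (1, 2), (1, 5), (1, 10), (1, 13), (2, 2), (2, 5), (2, 10), (2, 13), (3, 0), (3, 7), (3, 8), (3, 15), (4, 0), (4, 7), (4, 8), (4, 15), (5, 2), (5, 5), (5, 10), (5, 13), (6, 2), (6, 5), (6, 10), (6, 13), (7, 0), (7, 7), (7, 8), (7, 15), (8, 0), (8, 7), (8, 8), (8, 15), (9, 2), (9, 5), (9, 10), (9, 13), (10, 2), (10, 5), (10, 10), (10, 13), (11, 0), (11, 7), (11, 8), (11, 15), (12, 0), (12, 7), (12, 8), (12, 15), (13, 2), (13, 5), (13, 10), (13, 13), (14, 2), (14, 5), (14, 10), (14, 13), (15, 0), (15, 7), (15, 8), (15, 15)]
Holes: [(0, 0), (0, 7), (0, 8), (0, 15), (1, 2), (1, 5), (1, 10), (1, 13), (2, 2), (2, 5), (2, 10), (2, 13), (3, 0), (3, 7), (3, 8), (3, 15), (4, 0), (4, 7), (4, 8), (4, 15), (5, 2), (5, 5), (5, 10), (5, 13), (6, 2), (6, 5), (6, 10), (6, 13), (7, 0), (7, 7), (7, 8), (7, 15), (8, 0), (8, 7), (8, 8), (8, 15), (9, 2), (9, 5), (9, 10), (9, 13), (10, 2), (10, 5), (10, 10), (10, 13), (11, 0), (11, 7), (11, 8), (11, 15), (12, 0), (12, 7), (12, 8), (12, 15), (13, 2), (13, 5), (13, 10), (13, 13), (14, 2), (14, 5), (14, 10), (14, 13), (15, 0), (15, 7), (15, 8), (15, 15)]

Answer: no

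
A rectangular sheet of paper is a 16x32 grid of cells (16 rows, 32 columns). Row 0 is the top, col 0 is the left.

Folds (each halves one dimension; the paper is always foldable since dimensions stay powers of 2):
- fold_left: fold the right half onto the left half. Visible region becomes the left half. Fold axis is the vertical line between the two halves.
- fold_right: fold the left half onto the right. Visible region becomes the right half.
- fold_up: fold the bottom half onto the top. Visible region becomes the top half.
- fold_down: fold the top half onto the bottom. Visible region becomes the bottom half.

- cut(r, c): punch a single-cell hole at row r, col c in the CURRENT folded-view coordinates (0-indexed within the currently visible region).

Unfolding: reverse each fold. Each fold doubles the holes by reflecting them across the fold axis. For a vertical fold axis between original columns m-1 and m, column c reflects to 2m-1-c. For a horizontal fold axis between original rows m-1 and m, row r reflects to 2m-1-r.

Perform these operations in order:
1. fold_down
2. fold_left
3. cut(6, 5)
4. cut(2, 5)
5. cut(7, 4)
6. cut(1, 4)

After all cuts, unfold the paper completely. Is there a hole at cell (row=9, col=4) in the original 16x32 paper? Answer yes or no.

Op 1 fold_down: fold axis h@8; visible region now rows[8,16) x cols[0,32) = 8x32
Op 2 fold_left: fold axis v@16; visible region now rows[8,16) x cols[0,16) = 8x16
Op 3 cut(6, 5): punch at orig (14,5); cuts so far [(14, 5)]; region rows[8,16) x cols[0,16) = 8x16
Op 4 cut(2, 5): punch at orig (10,5); cuts so far [(10, 5), (14, 5)]; region rows[8,16) x cols[0,16) = 8x16
Op 5 cut(7, 4): punch at orig (15,4); cuts so far [(10, 5), (14, 5), (15, 4)]; region rows[8,16) x cols[0,16) = 8x16
Op 6 cut(1, 4): punch at orig (9,4); cuts so far [(9, 4), (10, 5), (14, 5), (15, 4)]; region rows[8,16) x cols[0,16) = 8x16
Unfold 1 (reflect across v@16): 8 holes -> [(9, 4), (9, 27), (10, 5), (10, 26), (14, 5), (14, 26), (15, 4), (15, 27)]
Unfold 2 (reflect across h@8): 16 holes -> [(0, 4), (0, 27), (1, 5), (1, 26), (5, 5), (5, 26), (6, 4), (6, 27), (9, 4), (9, 27), (10, 5), (10, 26), (14, 5), (14, 26), (15, 4), (15, 27)]
Holes: [(0, 4), (0, 27), (1, 5), (1, 26), (5, 5), (5, 26), (6, 4), (6, 27), (9, 4), (9, 27), (10, 5), (10, 26), (14, 5), (14, 26), (15, 4), (15, 27)]

Answer: yes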